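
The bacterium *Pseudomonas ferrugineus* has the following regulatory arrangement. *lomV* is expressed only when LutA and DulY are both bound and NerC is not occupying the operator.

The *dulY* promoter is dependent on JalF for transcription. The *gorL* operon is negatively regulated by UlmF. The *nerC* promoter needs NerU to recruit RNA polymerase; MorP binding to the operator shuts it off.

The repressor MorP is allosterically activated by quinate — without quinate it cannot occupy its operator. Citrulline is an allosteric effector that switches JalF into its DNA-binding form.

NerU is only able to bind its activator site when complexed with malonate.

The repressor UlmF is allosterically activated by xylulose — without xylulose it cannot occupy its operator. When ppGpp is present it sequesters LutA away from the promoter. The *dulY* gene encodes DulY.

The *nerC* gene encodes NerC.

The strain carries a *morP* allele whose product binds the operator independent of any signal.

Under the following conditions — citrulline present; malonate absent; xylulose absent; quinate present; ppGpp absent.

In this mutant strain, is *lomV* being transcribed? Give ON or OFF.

ON

ppGpp is absent, so LutA is active.
MorP is constitutively active in this strain.
Malonate is absent, so NerU is inactive.
With repressor MorP bound, *nerC* is not transcribed.
So NerC is not produced.
Citrulline is present, so JalF is active.
No repressor is bound and JalF is active, so *dulY* is transcribed.
So DulY is produced and active.
No repressor is bound and LutA and DulY are active, so *lomV* is transcribed.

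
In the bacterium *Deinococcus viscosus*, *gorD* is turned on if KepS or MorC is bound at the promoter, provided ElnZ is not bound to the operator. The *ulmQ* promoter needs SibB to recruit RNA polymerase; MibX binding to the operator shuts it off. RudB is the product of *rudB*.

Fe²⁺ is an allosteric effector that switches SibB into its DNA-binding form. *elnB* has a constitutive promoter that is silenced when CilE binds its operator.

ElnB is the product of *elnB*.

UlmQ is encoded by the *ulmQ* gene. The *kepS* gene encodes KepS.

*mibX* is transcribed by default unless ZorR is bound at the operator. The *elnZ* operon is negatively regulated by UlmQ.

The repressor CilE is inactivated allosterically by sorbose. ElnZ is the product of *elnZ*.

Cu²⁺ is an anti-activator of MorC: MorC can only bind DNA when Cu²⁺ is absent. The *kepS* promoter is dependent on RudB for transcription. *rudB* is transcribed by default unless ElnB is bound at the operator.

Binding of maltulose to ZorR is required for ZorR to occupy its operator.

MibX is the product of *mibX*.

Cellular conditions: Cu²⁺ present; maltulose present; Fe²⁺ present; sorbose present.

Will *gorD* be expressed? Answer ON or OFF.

Sorbose is present, so CilE is inactive.
With no repressor bound, *elnB* is transcribed.
So ElnB is produced and active.
With repressor ElnB bound, *rudB* is not transcribed.
So RudB is not produced.
Required activator RudB is absent, so *kepS* is not transcribed.
So KepS is not produced.
Cu²⁺ is present, so MorC is inactive.
Fe²⁺ is present, so SibB is active.
Maltulose is present, so ZorR is active.
With repressor ZorR bound, *mibX* is not transcribed.
So MibX is not produced.
No repressor is bound and SibB is active, so *ulmQ* is transcribed.
So UlmQ is produced and active.
With repressor UlmQ bound, *elnZ* is not transcribed.
So ElnZ is not produced.
No activator is available at the *gorD* promoter, so *gorD* is not transcribed.

OFF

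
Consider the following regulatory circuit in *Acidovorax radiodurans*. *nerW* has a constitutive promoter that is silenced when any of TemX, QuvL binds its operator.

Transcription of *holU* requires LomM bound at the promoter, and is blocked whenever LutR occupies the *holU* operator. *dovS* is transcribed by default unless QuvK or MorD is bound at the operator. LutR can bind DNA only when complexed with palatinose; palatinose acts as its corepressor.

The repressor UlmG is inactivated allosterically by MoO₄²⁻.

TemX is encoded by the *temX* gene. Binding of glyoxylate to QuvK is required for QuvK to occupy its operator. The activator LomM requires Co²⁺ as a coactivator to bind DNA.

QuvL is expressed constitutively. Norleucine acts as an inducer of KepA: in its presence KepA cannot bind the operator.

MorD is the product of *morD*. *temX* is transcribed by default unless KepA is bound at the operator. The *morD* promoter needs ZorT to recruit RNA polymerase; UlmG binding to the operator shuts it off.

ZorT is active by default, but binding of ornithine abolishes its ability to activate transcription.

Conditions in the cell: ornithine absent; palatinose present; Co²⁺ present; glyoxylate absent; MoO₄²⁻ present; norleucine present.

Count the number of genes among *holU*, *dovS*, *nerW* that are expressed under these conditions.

Co²⁺ is present, so LomM is active.
Palatinose is present, so LutR is active.
With repressor LutR bound, *holU* is not transcribed.
→ *holU* is OFF.
Glyoxylate is absent, so QuvK is inactive.
MoO₄²⁻ is present, so UlmG is inactive.
Ornithine is absent, so ZorT is active.
No repressor is bound and ZorT is active, so *morD* is transcribed.
So MorD is produced and active.
With repressor MorD bound, *dovS* is not transcribed.
→ *dovS* is OFF.
Norleucine is present, so KepA is inactive.
With no repressor bound, *temX* is transcribed.
So TemX is produced and active.
QuvL is produced constitutively and is active.
With repressor TemX bound, *nerW* is not transcribed.
→ *nerW* is OFF.
0 of the 3 genes are transcribed.

0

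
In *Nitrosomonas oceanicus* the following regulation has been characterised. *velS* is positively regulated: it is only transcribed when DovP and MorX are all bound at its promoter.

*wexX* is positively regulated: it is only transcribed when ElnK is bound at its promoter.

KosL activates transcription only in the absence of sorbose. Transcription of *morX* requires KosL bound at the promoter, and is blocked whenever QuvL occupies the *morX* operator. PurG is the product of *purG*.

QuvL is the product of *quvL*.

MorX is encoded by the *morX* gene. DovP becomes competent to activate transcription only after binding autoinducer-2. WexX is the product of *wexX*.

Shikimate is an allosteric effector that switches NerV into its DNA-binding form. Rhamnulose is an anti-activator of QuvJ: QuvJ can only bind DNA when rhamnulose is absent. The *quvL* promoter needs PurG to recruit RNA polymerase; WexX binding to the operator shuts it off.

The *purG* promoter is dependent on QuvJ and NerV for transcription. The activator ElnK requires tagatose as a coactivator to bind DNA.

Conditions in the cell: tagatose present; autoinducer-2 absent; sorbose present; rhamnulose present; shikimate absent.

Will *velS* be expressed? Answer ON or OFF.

OFF

Autoinducer-2 is absent, so DovP is inactive.
Rhamnulose is present, so QuvJ is inactive.
Shikimate is absent, so NerV is inactive.
Required activator QuvJ is absent, so *purG* is not transcribed.
So PurG is not produced.
Tagatose is present, so ElnK is active.
No repressor is bound and ElnK is active, so *wexX* is transcribed.
So WexX is produced and active.
With repressor WexX bound, *quvL* is not transcribed.
So QuvL is not produced.
Sorbose is present, so KosL is inactive.
Required activator KosL is absent, so *morX* is not transcribed.
So MorX is not produced.
Required activator DovP is absent, so *velS* is not transcribed.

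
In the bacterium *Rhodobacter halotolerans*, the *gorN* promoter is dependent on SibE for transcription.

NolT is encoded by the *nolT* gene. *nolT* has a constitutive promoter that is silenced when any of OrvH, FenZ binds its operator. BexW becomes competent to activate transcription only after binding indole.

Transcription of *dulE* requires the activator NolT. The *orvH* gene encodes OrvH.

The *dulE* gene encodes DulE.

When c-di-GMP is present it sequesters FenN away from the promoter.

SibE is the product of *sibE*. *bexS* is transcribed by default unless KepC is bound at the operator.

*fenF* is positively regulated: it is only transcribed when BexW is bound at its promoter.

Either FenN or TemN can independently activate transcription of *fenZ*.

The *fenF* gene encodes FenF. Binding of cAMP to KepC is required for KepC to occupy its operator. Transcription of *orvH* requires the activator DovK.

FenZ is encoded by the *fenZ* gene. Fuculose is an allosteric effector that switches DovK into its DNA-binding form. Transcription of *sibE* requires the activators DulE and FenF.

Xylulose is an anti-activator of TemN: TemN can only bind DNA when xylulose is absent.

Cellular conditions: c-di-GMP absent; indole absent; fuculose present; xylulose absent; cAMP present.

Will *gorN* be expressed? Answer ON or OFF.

Fuculose is present, so DovK is active.
No repressor is bound and DovK is active, so *orvH* is transcribed.
So OrvH is produced and active.
c-di-GMP is absent, so FenN is active.
Xylulose is absent, so TemN is active.
Activator FenN is present, so *fenZ* is transcribed.
So FenZ is produced and active.
With repressor OrvH bound, *nolT* is not transcribed.
So NolT is not produced.
Required activator NolT is absent, so *dulE* is not transcribed.
So DulE is not produced.
Indole is absent, so BexW is inactive.
Required activator BexW is absent, so *fenF* is not transcribed.
So FenF is not produced.
Required activator DulE is absent, so *sibE* is not transcribed.
So SibE is not produced.
Required activator SibE is absent, so *gorN* is not transcribed.

OFF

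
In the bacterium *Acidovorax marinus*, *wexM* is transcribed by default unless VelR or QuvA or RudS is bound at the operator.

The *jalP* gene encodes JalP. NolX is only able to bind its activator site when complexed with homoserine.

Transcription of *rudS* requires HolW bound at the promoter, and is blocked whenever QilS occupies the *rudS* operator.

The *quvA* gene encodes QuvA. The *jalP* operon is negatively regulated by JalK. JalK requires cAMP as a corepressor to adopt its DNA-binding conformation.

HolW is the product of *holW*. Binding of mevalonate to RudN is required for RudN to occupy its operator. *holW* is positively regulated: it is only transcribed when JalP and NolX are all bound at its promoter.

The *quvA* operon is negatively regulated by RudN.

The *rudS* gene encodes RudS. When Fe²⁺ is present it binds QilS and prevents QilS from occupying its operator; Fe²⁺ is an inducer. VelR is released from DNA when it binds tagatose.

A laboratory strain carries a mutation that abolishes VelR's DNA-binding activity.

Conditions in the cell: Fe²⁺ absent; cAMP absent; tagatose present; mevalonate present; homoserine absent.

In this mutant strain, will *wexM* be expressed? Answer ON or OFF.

ON

VelR is non-functional in this strain, so it has no effect.
Mevalonate is present, so RudN is active.
With repressor RudN bound, *quvA* is not transcribed.
So QuvA is not produced.
cAMP is absent, so JalK is inactive.
With no repressor bound, *jalP* is transcribed.
So JalP is produced and active.
Homoserine is absent, so NolX is inactive.
Required activator NolX is absent, so *holW* is not transcribed.
So HolW is not produced.
Fe²⁺ is absent, so QilS is active.
With repressor QilS bound, *rudS* is not transcribed.
So RudS is not produced.
With no repressor bound, *wexM* is transcribed.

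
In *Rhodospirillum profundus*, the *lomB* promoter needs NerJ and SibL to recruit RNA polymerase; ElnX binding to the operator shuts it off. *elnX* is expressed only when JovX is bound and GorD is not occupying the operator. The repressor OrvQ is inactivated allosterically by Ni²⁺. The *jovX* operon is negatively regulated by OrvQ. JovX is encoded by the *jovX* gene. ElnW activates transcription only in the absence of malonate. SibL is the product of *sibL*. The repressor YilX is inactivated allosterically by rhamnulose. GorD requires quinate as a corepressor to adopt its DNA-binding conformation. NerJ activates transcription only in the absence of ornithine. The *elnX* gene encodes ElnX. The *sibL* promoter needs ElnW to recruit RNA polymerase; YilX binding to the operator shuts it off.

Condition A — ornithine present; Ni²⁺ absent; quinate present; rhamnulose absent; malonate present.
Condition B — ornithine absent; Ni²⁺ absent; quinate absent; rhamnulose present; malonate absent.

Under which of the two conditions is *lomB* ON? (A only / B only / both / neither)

B only

Condition A:
Ornithine is present, so NerJ is inactive.
Ni²⁺ is absent, so OrvQ is active.
With repressor OrvQ bound, *jovX* is not transcribed.
So JovX is not produced.
Quinate is present, so GorD is active.
With repressor GorD bound, *elnX* is not transcribed.
So ElnX is not produced.
Rhamnulose is absent, so YilX is active.
Malonate is present, so ElnW is inactive.
With repressor YilX bound, *sibL* is not transcribed.
So SibL is not produced.
Required activator NerJ is absent, so *lomB* is not transcribed.
→ *lomB* is OFF in A.
Condition B:
Ornithine is absent, so NerJ is active.
Ni²⁺ is absent, so OrvQ is active.
With repressor OrvQ bound, *jovX* is not transcribed.
So JovX is not produced.
Quinate is absent, so GorD is inactive.
Required activator JovX is absent, so *elnX* is not transcribed.
So ElnX is not produced.
Rhamnulose is present, so YilX is inactive.
Malonate is absent, so ElnW is active.
No repressor is bound and ElnW is active, so *sibL* is transcribed.
So SibL is produced and active.
No repressor is bound and NerJ and SibL are active, so *lomB* is transcribed.
→ *lomB* is ON in B.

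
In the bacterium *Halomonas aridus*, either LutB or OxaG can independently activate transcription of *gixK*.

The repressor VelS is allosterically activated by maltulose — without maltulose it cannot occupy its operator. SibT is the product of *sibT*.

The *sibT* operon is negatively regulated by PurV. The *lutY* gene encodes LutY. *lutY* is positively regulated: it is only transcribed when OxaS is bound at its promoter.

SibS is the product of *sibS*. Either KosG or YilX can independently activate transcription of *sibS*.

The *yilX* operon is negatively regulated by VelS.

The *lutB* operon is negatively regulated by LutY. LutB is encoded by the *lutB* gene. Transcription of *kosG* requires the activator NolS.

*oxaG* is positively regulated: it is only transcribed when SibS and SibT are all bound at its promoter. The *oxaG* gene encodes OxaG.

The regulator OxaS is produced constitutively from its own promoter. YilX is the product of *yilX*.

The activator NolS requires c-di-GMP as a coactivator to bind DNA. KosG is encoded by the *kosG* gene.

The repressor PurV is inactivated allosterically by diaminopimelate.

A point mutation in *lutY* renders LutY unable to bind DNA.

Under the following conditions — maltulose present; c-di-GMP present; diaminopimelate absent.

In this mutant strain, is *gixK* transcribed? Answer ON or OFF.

ON

LutY is non-functional in this strain, so it has no effect.
With no repressor bound, *lutB* is transcribed.
So LutB is produced and active.
c-di-GMP is present, so NolS is active.
No repressor is bound and NolS is active, so *kosG* is transcribed.
So KosG is produced and active.
Maltulose is present, so VelS is active.
With repressor VelS bound, *yilX* is not transcribed.
So YilX is not produced.
Activator KosG is present, so *sibS* is transcribed.
So SibS is produced and active.
Diaminopimelate is absent, so PurV is active.
With repressor PurV bound, *sibT* is not transcribed.
So SibT is not produced.
Required activator SibT is absent, so *oxaG* is not transcribed.
So OxaG is not produced.
Activator LutB is present, so *gixK* is transcribed.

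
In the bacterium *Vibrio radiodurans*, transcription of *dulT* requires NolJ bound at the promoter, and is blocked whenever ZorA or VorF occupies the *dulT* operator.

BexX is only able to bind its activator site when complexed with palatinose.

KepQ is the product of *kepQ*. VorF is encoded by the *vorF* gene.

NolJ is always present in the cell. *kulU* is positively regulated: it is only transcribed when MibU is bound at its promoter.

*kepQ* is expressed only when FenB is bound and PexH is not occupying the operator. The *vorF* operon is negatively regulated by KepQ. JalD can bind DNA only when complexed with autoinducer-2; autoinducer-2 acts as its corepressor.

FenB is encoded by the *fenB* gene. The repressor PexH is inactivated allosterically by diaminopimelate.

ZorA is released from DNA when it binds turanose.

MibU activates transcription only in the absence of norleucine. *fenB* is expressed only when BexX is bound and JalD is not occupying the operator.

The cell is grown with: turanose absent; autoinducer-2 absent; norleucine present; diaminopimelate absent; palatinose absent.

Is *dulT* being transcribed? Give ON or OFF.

NolJ is produced constitutively and is active.
Turanose is absent, so ZorA is active.
Palatinose is absent, so BexX is inactive.
Autoinducer-2 is absent, so JalD is inactive.
Required activator BexX is absent, so *fenB* is not transcribed.
So FenB is not produced.
Diaminopimelate is absent, so PexH is active.
With repressor PexH bound, *kepQ* is not transcribed.
So KepQ is not produced.
With no repressor bound, *vorF* is transcribed.
So VorF is produced and active.
With repressor ZorA bound, *dulT* is not transcribed.

OFF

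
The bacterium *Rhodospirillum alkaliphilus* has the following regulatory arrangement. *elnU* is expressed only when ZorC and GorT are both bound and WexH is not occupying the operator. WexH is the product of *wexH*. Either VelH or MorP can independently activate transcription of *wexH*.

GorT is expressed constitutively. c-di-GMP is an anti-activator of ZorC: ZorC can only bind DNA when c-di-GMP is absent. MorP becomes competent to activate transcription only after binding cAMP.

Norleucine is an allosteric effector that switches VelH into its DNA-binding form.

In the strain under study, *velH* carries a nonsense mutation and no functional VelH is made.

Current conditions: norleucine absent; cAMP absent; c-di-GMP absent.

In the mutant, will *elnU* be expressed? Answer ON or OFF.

VelH is non-functional in this strain, so it has no effect.
cAMP is absent, so MorP is inactive.
No activator is available at the *wexH* promoter, so *wexH* is not transcribed.
So WexH is not produced.
c-di-GMP is absent, so ZorC is active.
GorT is produced constitutively and is active.
No repressor is bound and ZorC and GorT are active, so *elnU* is transcribed.

ON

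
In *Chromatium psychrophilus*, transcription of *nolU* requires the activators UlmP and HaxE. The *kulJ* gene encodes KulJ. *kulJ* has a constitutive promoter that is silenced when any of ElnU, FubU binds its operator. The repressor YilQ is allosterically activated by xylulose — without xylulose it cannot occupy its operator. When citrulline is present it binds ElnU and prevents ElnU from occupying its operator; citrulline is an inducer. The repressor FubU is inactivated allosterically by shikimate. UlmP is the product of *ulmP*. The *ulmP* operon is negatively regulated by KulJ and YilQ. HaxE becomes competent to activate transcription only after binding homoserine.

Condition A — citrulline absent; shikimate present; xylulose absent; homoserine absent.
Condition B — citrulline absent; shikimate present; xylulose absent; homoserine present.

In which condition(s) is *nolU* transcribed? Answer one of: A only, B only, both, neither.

B only

Condition A:
Citrulline is absent, so ElnU is active.
Shikimate is present, so FubU is inactive.
With repressor ElnU bound, *kulJ* is not transcribed.
So KulJ is not produced.
Xylulose is absent, so YilQ is inactive.
With no repressor bound, *ulmP* is transcribed.
So UlmP is produced and active.
Homoserine is absent, so HaxE is inactive.
Required activator HaxE is absent, so *nolU* is not transcribed.
→ *nolU* is OFF in A.
Condition B:
Citrulline is absent, so ElnU is active.
Shikimate is present, so FubU is inactive.
With repressor ElnU bound, *kulJ* is not transcribed.
So KulJ is not produced.
Xylulose is absent, so YilQ is inactive.
With no repressor bound, *ulmP* is transcribed.
So UlmP is produced and active.
Homoserine is present, so HaxE is active.
No repressor is bound and UlmP and HaxE are active, so *nolU* is transcribed.
→ *nolU* is ON in B.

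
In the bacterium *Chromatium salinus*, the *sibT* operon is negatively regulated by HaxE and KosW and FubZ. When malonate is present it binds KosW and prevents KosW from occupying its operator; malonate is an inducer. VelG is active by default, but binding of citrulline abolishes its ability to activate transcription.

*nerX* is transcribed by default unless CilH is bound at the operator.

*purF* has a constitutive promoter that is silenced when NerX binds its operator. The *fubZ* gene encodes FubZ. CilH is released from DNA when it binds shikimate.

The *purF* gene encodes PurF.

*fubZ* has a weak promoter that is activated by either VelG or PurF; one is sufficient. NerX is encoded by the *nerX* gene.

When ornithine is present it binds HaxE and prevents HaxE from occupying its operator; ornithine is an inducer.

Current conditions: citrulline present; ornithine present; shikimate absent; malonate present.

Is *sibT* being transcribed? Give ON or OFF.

OFF

Ornithine is present, so HaxE is inactive.
Malonate is present, so KosW is inactive.
Citrulline is present, so VelG is inactive.
Shikimate is absent, so CilH is active.
With repressor CilH bound, *nerX* is not transcribed.
So NerX is not produced.
With no repressor bound, *purF* is transcribed.
So PurF is produced and active.
Activator PurF is present, so *fubZ* is transcribed.
So FubZ is produced and active.
With repressor FubZ bound, *sibT* is not transcribed.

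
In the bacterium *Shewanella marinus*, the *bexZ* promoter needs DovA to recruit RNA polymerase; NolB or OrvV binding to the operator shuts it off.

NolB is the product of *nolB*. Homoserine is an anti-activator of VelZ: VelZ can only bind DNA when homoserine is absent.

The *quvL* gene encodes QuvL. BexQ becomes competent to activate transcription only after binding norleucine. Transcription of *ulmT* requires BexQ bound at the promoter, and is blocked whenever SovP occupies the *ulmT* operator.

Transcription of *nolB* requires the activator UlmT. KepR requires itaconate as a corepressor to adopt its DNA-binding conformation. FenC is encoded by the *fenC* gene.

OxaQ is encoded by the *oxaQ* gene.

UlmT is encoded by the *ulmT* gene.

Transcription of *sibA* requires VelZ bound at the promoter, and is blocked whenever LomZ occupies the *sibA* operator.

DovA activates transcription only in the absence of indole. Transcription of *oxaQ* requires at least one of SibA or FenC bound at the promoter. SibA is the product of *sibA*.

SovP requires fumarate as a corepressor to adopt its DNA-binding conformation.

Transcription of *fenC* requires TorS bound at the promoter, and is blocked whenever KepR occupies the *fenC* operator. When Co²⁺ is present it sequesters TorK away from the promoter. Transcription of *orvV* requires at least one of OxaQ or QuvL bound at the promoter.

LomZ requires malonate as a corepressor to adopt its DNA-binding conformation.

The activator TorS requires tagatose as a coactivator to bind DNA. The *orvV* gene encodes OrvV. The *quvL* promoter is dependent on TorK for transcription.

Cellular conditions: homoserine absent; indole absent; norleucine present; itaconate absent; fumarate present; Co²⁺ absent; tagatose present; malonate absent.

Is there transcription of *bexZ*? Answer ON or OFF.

OFF

Fumarate is present, so SovP is active.
Norleucine is present, so BexQ is active.
With repressor SovP bound, *ulmT* is not transcribed.
So UlmT is not produced.
Required activator UlmT is absent, so *nolB* is not transcribed.
So NolB is not produced.
Indole is absent, so DovA is active.
Malonate is absent, so LomZ is inactive.
Homoserine is absent, so VelZ is active.
No repressor is bound and VelZ is active, so *sibA* is transcribed.
So SibA is produced and active.
Itaconate is absent, so KepR is inactive.
Tagatose is present, so TorS is active.
No repressor is bound and TorS is active, so *fenC* is transcribed.
So FenC is produced and active.
Activator SibA is present, so *oxaQ* is transcribed.
So OxaQ is produced and active.
Co²⁺ is absent, so TorK is active.
No repressor is bound and TorK is active, so *quvL* is transcribed.
So QuvL is produced and active.
Activator OxaQ is present, so *orvV* is transcribed.
So OrvV is produced and active.
With repressor OrvV bound, *bexZ* is not transcribed.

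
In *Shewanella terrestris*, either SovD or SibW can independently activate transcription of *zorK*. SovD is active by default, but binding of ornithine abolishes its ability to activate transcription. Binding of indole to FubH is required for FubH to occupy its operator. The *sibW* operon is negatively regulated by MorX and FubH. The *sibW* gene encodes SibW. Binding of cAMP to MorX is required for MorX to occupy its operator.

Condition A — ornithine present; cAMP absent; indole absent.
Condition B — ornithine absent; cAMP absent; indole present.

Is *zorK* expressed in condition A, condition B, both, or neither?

both

Condition A:
Ornithine is present, so SovD is inactive.
cAMP is absent, so MorX is inactive.
Indole is absent, so FubH is inactive.
With no repressor bound, *sibW* is transcribed.
So SibW is produced and active.
Activator SibW is present, so *zorK* is transcribed.
→ *zorK* is ON in A.
Condition B:
Ornithine is absent, so SovD is active.
cAMP is absent, so MorX is inactive.
Indole is present, so FubH is active.
With repressor FubH bound, *sibW* is not transcribed.
So SibW is not produced.
Activator SovD is present, so *zorK* is transcribed.
→ *zorK* is ON in B.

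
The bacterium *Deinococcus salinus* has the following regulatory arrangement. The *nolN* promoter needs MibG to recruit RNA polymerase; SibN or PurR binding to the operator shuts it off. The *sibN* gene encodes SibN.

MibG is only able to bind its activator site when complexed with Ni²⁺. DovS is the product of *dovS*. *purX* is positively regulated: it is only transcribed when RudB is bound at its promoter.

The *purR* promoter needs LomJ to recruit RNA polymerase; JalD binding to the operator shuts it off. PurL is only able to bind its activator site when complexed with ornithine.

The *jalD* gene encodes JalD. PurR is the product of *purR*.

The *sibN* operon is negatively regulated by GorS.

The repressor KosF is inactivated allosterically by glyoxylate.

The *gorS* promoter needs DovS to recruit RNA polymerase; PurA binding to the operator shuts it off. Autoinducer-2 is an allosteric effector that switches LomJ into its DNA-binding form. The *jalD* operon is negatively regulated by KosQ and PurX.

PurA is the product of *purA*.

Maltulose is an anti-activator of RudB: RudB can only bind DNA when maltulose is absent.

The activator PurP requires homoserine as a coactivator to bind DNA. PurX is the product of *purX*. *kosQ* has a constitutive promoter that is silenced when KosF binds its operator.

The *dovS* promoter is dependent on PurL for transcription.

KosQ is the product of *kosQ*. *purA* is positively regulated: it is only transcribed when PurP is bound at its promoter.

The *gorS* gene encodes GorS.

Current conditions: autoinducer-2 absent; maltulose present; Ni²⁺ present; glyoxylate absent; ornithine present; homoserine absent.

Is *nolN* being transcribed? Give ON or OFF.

Homoserine is absent, so PurP is inactive.
Required activator PurP is absent, so *purA* is not transcribed.
So PurA is not produced.
Ornithine is present, so PurL is active.
No repressor is bound and PurL is active, so *dovS* is transcribed.
So DovS is produced and active.
No repressor is bound and DovS is active, so *gorS* is transcribed.
So GorS is produced and active.
With repressor GorS bound, *sibN* is not transcribed.
So SibN is not produced.
Ni²⁺ is present, so MibG is active.
Glyoxylate is absent, so KosF is active.
With repressor KosF bound, *kosQ* is not transcribed.
So KosQ is not produced.
Maltulose is present, so RudB is inactive.
Required activator RudB is absent, so *purX* is not transcribed.
So PurX is not produced.
With no repressor bound, *jalD* is transcribed.
So JalD is produced and active.
Autoinducer-2 is absent, so LomJ is inactive.
With repressor JalD bound, *purR* is not transcribed.
So PurR is not produced.
No repressor is bound and MibG is active, so *nolN* is transcribed.

ON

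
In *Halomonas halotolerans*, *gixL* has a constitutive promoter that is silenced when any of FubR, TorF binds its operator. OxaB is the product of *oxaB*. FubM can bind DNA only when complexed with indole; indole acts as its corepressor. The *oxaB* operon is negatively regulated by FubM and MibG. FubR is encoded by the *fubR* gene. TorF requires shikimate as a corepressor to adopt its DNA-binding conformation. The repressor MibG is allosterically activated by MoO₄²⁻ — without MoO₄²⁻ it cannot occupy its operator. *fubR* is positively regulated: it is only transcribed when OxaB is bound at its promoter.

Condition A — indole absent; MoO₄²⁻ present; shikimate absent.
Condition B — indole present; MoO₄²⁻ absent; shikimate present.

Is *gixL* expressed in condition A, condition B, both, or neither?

A only

Condition A:
Indole is absent, so FubM is inactive.
MoO₄²⁻ is present, so MibG is active.
With repressor MibG bound, *oxaB* is not transcribed.
So OxaB is not produced.
Required activator OxaB is absent, so *fubR* is not transcribed.
So FubR is not produced.
Shikimate is absent, so TorF is inactive.
With no repressor bound, *gixL* is transcribed.
→ *gixL* is ON in A.
Condition B:
Indole is present, so FubM is active.
MoO₄²⁻ is absent, so MibG is inactive.
With repressor FubM bound, *oxaB* is not transcribed.
So OxaB is not produced.
Required activator OxaB is absent, so *fubR* is not transcribed.
So FubR is not produced.
Shikimate is present, so TorF is active.
With repressor TorF bound, *gixL* is not transcribed.
→ *gixL* is OFF in B.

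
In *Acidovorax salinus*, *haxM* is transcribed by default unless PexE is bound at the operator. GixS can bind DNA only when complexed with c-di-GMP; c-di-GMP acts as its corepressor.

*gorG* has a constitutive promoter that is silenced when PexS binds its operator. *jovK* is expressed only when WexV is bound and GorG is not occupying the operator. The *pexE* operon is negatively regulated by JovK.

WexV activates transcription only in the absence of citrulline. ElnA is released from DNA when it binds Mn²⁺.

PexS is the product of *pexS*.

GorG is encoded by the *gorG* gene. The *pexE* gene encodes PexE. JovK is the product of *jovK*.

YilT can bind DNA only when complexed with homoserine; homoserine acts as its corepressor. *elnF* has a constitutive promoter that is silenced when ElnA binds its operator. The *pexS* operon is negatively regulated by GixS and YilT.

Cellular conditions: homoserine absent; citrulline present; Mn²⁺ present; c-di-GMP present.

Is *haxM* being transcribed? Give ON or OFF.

OFF

c-di-GMP is present, so GixS is active.
Homoserine is absent, so YilT is inactive.
With repressor GixS bound, *pexS* is not transcribed.
So PexS is not produced.
With no repressor bound, *gorG* is transcribed.
So GorG is produced and active.
Citrulline is present, so WexV is inactive.
With repressor GorG bound, *jovK* is not transcribed.
So JovK is not produced.
With no repressor bound, *pexE* is transcribed.
So PexE is produced and active.
With repressor PexE bound, *haxM* is not transcribed.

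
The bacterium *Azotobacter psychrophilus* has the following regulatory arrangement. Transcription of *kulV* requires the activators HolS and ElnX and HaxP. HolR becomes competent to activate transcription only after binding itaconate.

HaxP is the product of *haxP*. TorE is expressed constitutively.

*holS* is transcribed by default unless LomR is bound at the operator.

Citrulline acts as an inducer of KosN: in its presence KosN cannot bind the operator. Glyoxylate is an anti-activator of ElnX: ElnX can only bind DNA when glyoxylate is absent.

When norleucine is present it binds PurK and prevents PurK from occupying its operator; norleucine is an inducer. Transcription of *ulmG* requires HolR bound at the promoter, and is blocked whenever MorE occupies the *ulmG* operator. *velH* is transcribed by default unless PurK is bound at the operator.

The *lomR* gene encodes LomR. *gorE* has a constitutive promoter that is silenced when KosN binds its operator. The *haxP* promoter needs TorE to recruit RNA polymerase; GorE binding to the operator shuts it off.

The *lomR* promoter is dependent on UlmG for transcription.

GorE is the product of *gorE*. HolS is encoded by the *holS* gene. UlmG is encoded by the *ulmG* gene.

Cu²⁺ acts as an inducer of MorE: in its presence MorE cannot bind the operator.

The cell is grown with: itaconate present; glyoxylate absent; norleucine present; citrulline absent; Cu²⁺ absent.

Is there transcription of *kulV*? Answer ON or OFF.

Cu²⁺ is absent, so MorE is active.
Itaconate is present, so HolR is active.
With repressor MorE bound, *ulmG* is not transcribed.
So UlmG is not produced.
Required activator UlmG is absent, so *lomR* is not transcribed.
So LomR is not produced.
With no repressor bound, *holS* is transcribed.
So HolS is produced and active.
Glyoxylate is absent, so ElnX is active.
TorE is produced constitutively and is active.
Citrulline is absent, so KosN is active.
With repressor KosN bound, *gorE* is not transcribed.
So GorE is not produced.
No repressor is bound and TorE is active, so *haxP* is transcribed.
So HaxP is produced and active.
No repressor is bound and HolS and ElnX and HaxP are active, so *kulV* is transcribed.

ON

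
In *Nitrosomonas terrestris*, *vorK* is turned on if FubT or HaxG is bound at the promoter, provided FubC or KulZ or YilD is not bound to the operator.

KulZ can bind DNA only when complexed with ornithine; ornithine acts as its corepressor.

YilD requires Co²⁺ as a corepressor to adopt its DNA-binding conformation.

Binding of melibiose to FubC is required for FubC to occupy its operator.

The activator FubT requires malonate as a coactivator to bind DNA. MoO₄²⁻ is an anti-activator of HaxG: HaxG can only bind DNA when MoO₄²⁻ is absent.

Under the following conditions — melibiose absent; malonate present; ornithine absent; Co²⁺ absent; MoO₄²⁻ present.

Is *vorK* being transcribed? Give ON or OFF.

Melibiose is absent, so FubC is inactive.
Ornithine is absent, so KulZ is inactive.
Malonate is present, so FubT is active.
MoO₄²⁻ is present, so HaxG is inactive.
Co²⁺ is absent, so YilD is inactive.
Activator FubT is present, so *vorK* is transcribed.

ON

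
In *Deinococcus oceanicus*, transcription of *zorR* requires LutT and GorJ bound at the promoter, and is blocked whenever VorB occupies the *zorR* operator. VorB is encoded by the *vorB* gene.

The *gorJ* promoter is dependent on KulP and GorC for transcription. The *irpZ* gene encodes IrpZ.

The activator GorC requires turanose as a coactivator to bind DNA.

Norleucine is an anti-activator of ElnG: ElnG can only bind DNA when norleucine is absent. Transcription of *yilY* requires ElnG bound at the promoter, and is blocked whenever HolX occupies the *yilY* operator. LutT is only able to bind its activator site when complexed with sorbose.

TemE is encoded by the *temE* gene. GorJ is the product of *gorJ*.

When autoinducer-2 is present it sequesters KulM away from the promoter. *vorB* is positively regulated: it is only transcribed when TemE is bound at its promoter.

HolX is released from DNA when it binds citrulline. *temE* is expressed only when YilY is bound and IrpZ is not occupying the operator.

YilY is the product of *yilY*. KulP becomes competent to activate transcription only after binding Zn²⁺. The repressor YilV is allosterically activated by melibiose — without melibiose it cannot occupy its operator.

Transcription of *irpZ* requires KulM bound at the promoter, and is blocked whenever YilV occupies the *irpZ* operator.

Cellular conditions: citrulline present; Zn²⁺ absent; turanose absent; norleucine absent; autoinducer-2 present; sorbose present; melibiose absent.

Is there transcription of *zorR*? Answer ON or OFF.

Citrulline is present, so HolX is inactive.
Norleucine is absent, so ElnG is active.
No repressor is bound and ElnG is active, so *yilY* is transcribed.
So YilY is produced and active.
Melibiose is absent, so YilV is inactive.
Autoinducer-2 is present, so KulM is inactive.
Required activator KulM is absent, so *irpZ* is not transcribed.
So IrpZ is not produced.
No repressor is bound and YilY is active, so *temE* is transcribed.
So TemE is produced and active.
No repressor is bound and TemE is active, so *vorB* is transcribed.
So VorB is produced and active.
Sorbose is present, so LutT is active.
Zn²⁺ is absent, so KulP is inactive.
Turanose is absent, so GorC is inactive.
Required activator KulP is absent, so *gorJ* is not transcribed.
So GorJ is not produced.
With repressor VorB bound, *zorR* is not transcribed.

OFF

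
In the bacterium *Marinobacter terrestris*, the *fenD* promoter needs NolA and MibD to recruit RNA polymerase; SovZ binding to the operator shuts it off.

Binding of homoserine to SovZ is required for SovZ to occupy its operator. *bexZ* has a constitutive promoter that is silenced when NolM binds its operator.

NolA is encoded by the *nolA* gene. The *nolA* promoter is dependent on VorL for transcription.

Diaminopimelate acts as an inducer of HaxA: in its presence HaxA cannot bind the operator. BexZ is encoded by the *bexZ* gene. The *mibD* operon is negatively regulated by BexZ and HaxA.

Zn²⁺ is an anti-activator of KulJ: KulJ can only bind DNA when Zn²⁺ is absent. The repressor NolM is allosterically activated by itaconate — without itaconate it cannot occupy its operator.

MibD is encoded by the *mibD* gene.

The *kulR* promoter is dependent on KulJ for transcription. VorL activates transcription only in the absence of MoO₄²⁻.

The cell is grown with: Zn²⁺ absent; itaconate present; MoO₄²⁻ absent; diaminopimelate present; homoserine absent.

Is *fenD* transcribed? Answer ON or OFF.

Homoserine is absent, so SovZ is inactive.
MoO₄²⁻ is absent, so VorL is active.
No repressor is bound and VorL is active, so *nolA* is transcribed.
So NolA is produced and active.
Itaconate is present, so NolM is active.
With repressor NolM bound, *bexZ* is not transcribed.
So BexZ is not produced.
Diaminopimelate is present, so HaxA is inactive.
With no repressor bound, *mibD* is transcribed.
So MibD is produced and active.
No repressor is bound and NolA and MibD are active, so *fenD* is transcribed.

ON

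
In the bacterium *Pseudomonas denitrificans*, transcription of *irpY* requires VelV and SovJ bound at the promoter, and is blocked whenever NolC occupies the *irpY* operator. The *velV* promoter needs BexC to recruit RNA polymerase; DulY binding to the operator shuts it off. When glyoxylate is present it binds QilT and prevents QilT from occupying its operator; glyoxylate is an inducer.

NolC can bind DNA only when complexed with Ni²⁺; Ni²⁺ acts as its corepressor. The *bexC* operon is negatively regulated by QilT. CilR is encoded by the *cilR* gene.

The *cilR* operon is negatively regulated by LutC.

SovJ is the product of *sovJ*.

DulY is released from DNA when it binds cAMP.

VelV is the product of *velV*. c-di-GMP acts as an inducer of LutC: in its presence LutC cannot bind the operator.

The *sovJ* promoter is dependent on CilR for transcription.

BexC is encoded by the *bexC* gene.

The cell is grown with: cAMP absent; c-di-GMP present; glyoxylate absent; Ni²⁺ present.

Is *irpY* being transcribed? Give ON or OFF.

cAMP is absent, so DulY is active.
Glyoxylate is absent, so QilT is active.
With repressor QilT bound, *bexC* is not transcribed.
So BexC is not produced.
With repressor DulY bound, *velV* is not transcribed.
So VelV is not produced.
Ni²⁺ is present, so NolC is active.
c-di-GMP is present, so LutC is inactive.
With no repressor bound, *cilR* is transcribed.
So CilR is produced and active.
No repressor is bound and CilR is active, so *sovJ* is transcribed.
So SovJ is produced and active.
With repressor NolC bound, *irpY* is not transcribed.

OFF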